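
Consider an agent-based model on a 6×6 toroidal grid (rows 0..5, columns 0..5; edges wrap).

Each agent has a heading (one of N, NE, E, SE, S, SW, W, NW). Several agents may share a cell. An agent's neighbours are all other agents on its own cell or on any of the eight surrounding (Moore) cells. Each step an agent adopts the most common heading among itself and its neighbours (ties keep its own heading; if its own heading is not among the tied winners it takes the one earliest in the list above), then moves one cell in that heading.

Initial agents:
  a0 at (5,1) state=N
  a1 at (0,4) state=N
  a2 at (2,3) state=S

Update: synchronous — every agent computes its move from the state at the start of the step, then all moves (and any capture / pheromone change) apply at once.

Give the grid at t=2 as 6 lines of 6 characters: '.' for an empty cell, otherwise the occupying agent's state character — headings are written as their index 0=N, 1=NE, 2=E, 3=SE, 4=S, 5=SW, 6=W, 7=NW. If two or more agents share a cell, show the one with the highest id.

t=1: a0@(4,1):N a1@(5,4):N a2@(3,3):S
t=2: a0@(3,1):N a1@(4,4):N a2@(4,3):S

......
......
......
.0....
...40.
......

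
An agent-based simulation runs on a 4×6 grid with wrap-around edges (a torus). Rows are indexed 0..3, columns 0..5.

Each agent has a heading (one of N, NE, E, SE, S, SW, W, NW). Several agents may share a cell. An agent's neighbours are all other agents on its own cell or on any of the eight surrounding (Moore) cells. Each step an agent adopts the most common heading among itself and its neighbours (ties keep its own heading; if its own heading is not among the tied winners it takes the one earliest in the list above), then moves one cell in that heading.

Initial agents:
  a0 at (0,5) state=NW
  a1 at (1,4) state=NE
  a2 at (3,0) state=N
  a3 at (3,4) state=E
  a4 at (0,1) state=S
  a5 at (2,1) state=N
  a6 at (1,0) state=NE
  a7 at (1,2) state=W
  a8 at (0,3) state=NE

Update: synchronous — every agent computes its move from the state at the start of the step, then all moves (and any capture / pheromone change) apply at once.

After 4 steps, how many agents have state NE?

t=1: a0@(3,0):NE a1@(0,5):NE a2@(2,0):N a3@(3,5):E a4@(1,1):S a5@(1,1):N a6@(0,1):NE a7@(1,1):W a8@(3,4):NE
t=2: a0@(2,1):NE a1@(3,0):NE a2@(1,0):N a3@(2,0):NE a4@(0,1):N a5@(0,1):N a6@(3,2):NE a7@(0,1):N a8@(2,5):NE
t=3: a0@(1,2):NE a1@(2,1):NE a2@(0,0):N a3@(1,1):NE a4@(3,1):N a5@(3,1):N a6@(2,2):N a7@(3,1):N a8@(1,0):NE
t=4: a0@(0,3):NE a1@(1,2):NE a2@(3,0):N a3@(0,2):NE a4@(2,1):N a5@(2,1):N a6@(1,2):N a7@(2,1):N a8@(0,1):NE

4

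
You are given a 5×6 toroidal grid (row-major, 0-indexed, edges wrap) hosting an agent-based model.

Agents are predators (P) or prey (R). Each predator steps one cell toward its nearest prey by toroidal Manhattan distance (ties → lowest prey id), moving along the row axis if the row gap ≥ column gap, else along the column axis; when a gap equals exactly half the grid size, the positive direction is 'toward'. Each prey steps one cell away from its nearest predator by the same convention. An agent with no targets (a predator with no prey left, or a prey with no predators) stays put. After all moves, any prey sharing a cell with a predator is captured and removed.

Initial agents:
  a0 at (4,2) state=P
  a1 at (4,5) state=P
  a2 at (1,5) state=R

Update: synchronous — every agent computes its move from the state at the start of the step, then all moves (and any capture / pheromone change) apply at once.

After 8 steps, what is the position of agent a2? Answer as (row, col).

t=1: a0@(4,3):P a1@(0,5):P a2@(2,5):R
t=2: a0@(3,3):P a1@(1,5):P a2@(3,5):R
t=3: a0@(3,4):P a1@(2,5):P a2@(3,0):R
t=4: a0@(3,5):P a1@(3,5):P a2@(3,1):R
t=5: a0@(3,0):P a1@(3,0):P a2@(3,2):R
t=6: a0@(3,1):P a1@(3,1):P a2@(3,3):R
t=7: a0@(3,2):P a1@(3,2):P a2@(3,4):R
t=8: a0@(3,3):P a1@(3,3):P a2@(3,5):R

(3, 5)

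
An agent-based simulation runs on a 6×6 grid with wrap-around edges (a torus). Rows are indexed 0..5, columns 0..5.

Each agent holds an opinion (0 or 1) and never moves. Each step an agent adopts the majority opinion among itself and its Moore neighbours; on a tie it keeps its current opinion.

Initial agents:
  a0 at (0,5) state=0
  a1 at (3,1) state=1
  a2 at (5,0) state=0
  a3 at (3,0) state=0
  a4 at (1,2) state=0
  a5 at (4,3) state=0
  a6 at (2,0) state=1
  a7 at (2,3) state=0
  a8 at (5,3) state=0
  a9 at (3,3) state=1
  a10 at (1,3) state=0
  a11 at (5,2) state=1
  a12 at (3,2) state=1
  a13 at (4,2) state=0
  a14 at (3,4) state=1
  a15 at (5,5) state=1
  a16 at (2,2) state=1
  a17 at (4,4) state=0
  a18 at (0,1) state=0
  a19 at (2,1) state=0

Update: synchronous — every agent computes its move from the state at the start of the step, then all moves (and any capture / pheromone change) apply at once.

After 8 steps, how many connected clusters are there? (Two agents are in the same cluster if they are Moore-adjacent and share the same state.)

2

t=1: a0@(0,5):0 a1@(3,1):1 a2@(5,0):0 a3@(3,0):0 a4@(1,2):0 a5@(4,3):0 a6@(2,0):1 a7@(2,3):1 a8@(5,3):0 a9@(3,3):1 a10@(1,3):0 a11@(5,2):0 a12@(3,2):1 a13@(4,2):1 a14@(3,4):0 a15@(5,5):0 a16@(2,2):1 a17@(4,4):0 a18@(0,1):0 a19@(2,1):1
t=2: a0@(0,5):0 a1@(3,1):1 a2@(5,0):0 a3@(3,0):1 a4@(1,2):0 a5@(4,3):0 a6@(2,0):1 a7@(2,3):1 a8@(5,3):0 a9@(3,3):1 a10@(1,3):0 a11@(5,2):0 a12@(3,2):1 a13@(4,2):1 a14@(3,4):0 a15@(5,5):0 a16@(2,2):1 a17@(4,4):0 a18@(0,1):0 a19@(2,1):1
t=3: (unchanged — steady state)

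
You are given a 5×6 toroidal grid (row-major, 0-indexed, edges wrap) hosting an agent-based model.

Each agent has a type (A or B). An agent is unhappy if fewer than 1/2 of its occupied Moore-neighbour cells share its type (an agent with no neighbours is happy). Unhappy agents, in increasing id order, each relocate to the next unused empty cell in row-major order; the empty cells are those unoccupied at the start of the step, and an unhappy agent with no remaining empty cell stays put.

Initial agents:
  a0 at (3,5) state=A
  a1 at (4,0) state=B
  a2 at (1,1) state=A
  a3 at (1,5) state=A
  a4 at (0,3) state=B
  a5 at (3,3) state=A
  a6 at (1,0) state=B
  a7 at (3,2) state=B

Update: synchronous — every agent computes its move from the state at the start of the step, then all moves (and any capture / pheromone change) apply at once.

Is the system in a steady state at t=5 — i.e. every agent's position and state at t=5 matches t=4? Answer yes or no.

t=1: a0@(0,0):A a1@(0,1):B a2@(0,2):A a3@(0,4):A a4@(0,3):B a5@(0,5):A a6@(1,2):B a7@(1,3):B
t=2: a0@(0,0):A a1@(1,0):B a2@(1,1):A a3@(1,4):A a4@(0,3):B a5@(0,5):A a6@(1,2):B a7@(1,3):B
t=3: a0@(0,0):A a1@(0,1):B a2@(0,2):A a3@(0,4):A a4@(0,3):B a5@(0,5):A a6@(1,2):B a7@(1,3):B
t=4: a0@(0,0):A a1@(1,0):B a2@(1,1):A a3@(1,4):A a4@(0,3):B a5@(0,5):A a6@(1,2):B a7@(1,3):B
t=5: a0@(0,0):A a1@(0,1):B a2@(0,2):A a3@(0,4):A a4@(0,3):B a5@(0,5):A a6@(1,2):B a7@(1,3):B

no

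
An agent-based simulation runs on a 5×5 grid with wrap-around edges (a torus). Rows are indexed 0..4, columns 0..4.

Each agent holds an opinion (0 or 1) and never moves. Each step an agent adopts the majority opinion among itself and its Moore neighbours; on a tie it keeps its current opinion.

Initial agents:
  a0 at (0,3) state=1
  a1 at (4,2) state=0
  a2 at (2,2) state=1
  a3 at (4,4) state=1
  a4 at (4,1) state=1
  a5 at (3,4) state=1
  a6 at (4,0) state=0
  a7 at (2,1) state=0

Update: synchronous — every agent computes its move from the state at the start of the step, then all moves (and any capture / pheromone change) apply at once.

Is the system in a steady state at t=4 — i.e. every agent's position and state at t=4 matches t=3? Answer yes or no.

t=1: a0@(0,3):1 a1@(4,2):1 a2@(2,2):1 a3@(4,4):1 a4@(4,1):0 a5@(3,4):1 a6@(4,0):1 a7@(2,1):0
t=2: a0@(0,3):1 a1@(4,2):1 a2@(2,2):1 a3@(4,4):1 a4@(4,1):1 a5@(3,4):1 a6@(4,0):1 a7@(2,1):0
t=3: (unchanged — steady state)

yes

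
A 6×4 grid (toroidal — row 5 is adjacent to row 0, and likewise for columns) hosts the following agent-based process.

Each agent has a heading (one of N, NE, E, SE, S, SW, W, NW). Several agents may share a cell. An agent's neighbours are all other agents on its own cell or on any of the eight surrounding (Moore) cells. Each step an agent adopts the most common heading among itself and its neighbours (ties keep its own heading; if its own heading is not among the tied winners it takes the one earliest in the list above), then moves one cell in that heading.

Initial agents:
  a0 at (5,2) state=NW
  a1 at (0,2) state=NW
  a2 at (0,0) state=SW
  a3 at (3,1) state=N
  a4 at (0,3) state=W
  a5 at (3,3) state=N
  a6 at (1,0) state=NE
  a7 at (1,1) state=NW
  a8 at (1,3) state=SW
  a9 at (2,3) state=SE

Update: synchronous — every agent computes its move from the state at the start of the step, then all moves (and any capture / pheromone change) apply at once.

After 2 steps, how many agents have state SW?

t=1: a0@(4,1):NW a1@(5,1):NW a2@(1,3):SW a3@(2,1):N a4@(1,2):SW a5@(2,3):N a6@(2,3):SW a7@(0,0):NW a8@(2,2):SW a9@(3,0):SE
t=2: a0@(3,0):NW a1@(4,0):NW a2@(2,2):SW a3@(3,0):SW a4@(2,1):SW a5@(3,2):SW a6@(3,2):SW a7@(5,3):NW a8@(3,1):SW a9@(2,0):N

6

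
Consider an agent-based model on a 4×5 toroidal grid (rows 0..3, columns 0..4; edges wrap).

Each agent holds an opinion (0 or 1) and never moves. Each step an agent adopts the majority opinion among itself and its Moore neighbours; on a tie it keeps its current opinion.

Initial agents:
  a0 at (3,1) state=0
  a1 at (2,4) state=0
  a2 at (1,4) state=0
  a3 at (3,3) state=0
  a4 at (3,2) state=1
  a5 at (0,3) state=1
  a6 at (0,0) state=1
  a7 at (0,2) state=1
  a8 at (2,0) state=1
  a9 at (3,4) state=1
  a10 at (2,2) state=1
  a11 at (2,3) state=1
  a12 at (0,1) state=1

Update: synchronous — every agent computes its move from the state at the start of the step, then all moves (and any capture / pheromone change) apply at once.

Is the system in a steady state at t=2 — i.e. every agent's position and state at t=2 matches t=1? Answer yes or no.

no

t=1: a0@(3,1):1 a1@(2,4):0 a2@(1,4):1 a3@(3,3):1 a4@(3,2):1 a5@(0,3):1 a6@(0,0):1 a7@(0,2):1 a8@(2,0):0 a9@(3,4):1 a10@(2,2):1 a11@(2,3):1 a12@(0,1):1
t=2: a0@(3,1):1 a1@(2,4):1 a2@(1,4):1 a3@(3,3):1 a4@(3,2):1 a5@(0,3):1 a6@(0,0):1 a7@(0,2):1 a8@(2,0):1 a9@(3,4):1 a10@(2,2):1 a11@(2,3):1 a12@(0,1):1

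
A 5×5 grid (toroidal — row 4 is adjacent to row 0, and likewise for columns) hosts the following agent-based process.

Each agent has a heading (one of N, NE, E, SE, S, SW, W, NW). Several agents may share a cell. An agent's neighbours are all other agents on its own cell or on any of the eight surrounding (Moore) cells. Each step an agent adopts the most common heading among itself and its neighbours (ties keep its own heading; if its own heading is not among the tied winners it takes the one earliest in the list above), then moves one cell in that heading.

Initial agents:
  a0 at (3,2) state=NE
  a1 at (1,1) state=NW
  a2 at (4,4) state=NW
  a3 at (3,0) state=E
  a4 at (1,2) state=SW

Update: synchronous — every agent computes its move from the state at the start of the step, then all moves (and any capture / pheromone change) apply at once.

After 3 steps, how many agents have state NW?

2

t=1: a0@(2,3):NE a1@(0,0):NW a2@(3,3):NW a3@(3,1):E a4@(2,1):SW
t=2: a0@(1,4):NE a1@(4,4):NW a2@(2,2):NW a3@(3,2):E a4@(3,0):SW
t=3: a0@(0,0):NE a1@(3,3):NW a2@(1,1):NW a3@(3,3):E a4@(4,4):SW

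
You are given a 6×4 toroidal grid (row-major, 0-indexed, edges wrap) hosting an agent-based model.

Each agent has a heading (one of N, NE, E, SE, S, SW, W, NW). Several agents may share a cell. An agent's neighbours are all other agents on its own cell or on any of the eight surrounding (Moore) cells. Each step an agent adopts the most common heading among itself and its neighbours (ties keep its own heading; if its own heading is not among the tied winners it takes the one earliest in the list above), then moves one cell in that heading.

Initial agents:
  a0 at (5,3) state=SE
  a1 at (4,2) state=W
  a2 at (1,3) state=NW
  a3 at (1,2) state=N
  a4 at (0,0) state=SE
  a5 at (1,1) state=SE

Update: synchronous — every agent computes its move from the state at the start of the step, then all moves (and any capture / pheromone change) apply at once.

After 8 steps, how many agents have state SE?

6

t=1: a0@(0,0):SE a1@(4,1):W a2@(0,2):NW a3@(0,2):N a4@(1,1):SE a5@(2,2):SE
t=2: a0@(1,1):SE a1@(4,0):W a2@(5,1):NW a3@(5,2):N a4@(2,2):SE a5@(3,3):SE
t=3: a0@(2,2):SE a1@(4,3):W a2@(4,0):NW a3@(4,2):N a4@(3,3):SE a5@(4,0):SE
t=4: a0@(3,3):SE a1@(5,0):SE a2@(5,1):SE a3@(3,2):N a4@(4,0):SE a5@(5,1):SE
t=5: a0@(4,0):SE a1@(0,1):SE a2@(0,2):SE a3@(2,2):N a4@(5,1):SE a5@(0,2):SE
t=6: a0@(5,1):SE a1@(1,2):SE a2@(1,3):SE a3@(1,2):N a4@(0,2):SE a5@(1,3):SE
t=7: a0@(0,2):SE a1@(2,3):SE a2@(2,0):SE a3@(2,3):SE a4@(1,3):SE a5@(2,0):SE
t=8: a0@(1,3):SE a1@(3,0):SE a2@(3,1):SE a3@(3,0):SE a4@(2,0):SE a5@(3,1):SE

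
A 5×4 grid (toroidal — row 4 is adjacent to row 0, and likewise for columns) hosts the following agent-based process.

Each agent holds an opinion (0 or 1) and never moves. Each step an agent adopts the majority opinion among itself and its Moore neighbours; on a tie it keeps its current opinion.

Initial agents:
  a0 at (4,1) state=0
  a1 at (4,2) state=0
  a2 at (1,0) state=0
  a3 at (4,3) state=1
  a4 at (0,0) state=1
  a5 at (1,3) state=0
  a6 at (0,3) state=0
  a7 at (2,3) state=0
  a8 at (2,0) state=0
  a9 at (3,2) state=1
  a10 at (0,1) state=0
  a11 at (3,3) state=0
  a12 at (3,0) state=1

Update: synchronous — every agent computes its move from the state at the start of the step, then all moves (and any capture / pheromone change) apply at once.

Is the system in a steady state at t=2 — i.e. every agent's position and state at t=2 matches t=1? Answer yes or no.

t=1: a0@(4,1):0 a1@(4,2):0 a2@(1,0):0 a3@(4,3):1 a4@(0,0):0 a5@(1,3):0 a6@(0,3):0 a7@(2,3):0 a8@(2,0):0 a9@(3,2):0 a10@(0,1):0 a11@(3,3):0 a12@(3,0):0
t=2: a0@(4,1):0 a1@(4,2):0 a2@(1,0):0 a3@(4,3):0 a4@(0,0):0 a5@(1,3):0 a6@(0,3):0 a7@(2,3):0 a8@(2,0):0 a9@(3,2):0 a10@(0,1):0 a11@(3,3):0 a12@(3,0):0

no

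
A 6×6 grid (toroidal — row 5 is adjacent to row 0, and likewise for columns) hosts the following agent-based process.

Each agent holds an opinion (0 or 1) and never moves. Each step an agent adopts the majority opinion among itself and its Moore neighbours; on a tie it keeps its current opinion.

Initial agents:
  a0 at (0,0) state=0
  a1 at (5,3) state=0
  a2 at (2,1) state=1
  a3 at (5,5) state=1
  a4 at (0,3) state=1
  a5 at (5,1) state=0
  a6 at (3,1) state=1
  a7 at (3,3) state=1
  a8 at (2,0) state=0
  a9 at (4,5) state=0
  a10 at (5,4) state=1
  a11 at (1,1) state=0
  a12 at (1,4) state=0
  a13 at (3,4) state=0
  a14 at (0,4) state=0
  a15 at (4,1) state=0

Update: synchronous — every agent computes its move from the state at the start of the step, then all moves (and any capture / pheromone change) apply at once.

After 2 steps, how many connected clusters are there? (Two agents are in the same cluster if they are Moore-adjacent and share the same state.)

3

t=1: a0@(0,0):0 a1@(5,3):0 a2@(2,1):1 a3@(5,5):0 a4@(0,3):0 a5@(5,1):0 a6@(3,1):1 a7@(3,3):1 a8@(2,0):0 a9@(4,5):0 a10@(5,4):1 a11@(1,1):0 a12@(1,4):0 a13@(3,4):0 a14@(0,4):0 a15@(4,1):0
t=2: a0@(0,0):0 a1@(5,3):0 a2@(2,1):1 a3@(5,5):0 a4@(0,3):0 a5@(5,1):0 a6@(3,1):1 a7@(3,3):1 a8@(2,0):0 a9@(4,5):0 a10@(5,4):0 a11@(1,1):0 a12@(1,4):0 a13@(3,4):0 a14@(0,4):0 a15@(4,1):0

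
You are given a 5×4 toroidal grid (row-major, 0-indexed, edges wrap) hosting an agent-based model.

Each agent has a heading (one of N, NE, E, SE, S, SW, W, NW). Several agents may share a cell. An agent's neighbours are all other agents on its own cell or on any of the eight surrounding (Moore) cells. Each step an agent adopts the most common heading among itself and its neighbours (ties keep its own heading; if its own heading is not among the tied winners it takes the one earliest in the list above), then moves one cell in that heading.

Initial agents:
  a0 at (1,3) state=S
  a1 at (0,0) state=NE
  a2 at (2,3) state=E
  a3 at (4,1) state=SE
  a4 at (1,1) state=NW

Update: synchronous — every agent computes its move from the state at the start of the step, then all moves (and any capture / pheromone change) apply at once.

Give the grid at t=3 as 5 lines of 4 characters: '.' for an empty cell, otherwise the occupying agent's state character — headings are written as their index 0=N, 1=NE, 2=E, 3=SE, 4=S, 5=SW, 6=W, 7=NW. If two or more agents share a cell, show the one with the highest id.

t=1: a0@(2,3):S a1@(4,1):NE a2@(2,0):E a3@(0,2):SE a4@(0,0):NW
t=2: a0@(3,3):S a1@(3,2):NE a2@(2,1):E a3@(1,3):SE a4@(4,3):NW
t=3: a0@(4,3):S a1@(2,3):NE a2@(2,2):E a3@(2,0):SE a4@(3,2):NW

....
....
3.21
..7.
...4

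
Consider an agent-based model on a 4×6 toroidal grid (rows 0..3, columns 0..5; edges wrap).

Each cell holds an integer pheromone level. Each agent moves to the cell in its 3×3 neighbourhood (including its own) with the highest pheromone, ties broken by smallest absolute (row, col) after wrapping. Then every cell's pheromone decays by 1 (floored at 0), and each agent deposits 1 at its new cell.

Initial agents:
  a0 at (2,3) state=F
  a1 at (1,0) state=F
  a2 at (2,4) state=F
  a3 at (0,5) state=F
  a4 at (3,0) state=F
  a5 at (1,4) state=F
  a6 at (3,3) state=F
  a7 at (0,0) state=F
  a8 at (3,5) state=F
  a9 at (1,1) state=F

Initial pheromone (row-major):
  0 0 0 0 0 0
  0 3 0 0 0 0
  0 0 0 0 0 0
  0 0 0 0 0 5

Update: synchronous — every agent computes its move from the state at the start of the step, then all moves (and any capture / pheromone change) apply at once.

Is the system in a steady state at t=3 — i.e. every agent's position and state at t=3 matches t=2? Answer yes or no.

t=1: a0@(1,2) a1@(1,1) a2@(3,5) a3@(3,5) a4@(3,5) a5@(0,3) a6@(0,2) a7@(3,5) a8@(3,5) a9@(1,1) | pheromone: 0 0 1 1 0 0 / 0 4 1 0 0 0 / 0 0 0 0 0 0 / 0 0 0 0 0 9
t=2: a0@(1,1) a1@(1,1) a2@(3,5) a3@(3,5) a4@(3,5) a5@(0,2) a6@(1,1) a7@(3,5) a8@(3,5) a9@(1,1) | pheromone: 0 0 1 0 0 0 / 0 7 0 0 0 0 / 0 0 0 0 0 0 / 0 0 0 0 0 13
t=3: a0@(1,1) a1@(1,1) a2@(3,5) a3@(3,5) a4@(3,5) a5@(1,1) a6@(1,1) a7@(3,5) a8@(3,5) a9@(1,1) | pheromone: 0 0 0 0 0 0 / 0 11 0 0 0 0 / 0 0 0 0 0 0 / 0 0 0 0 0 17

no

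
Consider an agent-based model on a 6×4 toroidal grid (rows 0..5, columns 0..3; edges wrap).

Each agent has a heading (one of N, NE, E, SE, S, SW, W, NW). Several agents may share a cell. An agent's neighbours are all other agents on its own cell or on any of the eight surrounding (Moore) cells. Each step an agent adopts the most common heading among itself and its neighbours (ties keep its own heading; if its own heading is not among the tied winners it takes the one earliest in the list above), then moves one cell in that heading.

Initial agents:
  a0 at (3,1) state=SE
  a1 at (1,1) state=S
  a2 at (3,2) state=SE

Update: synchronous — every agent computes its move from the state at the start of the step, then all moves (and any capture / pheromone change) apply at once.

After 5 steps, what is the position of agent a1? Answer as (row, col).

(0, 1)

t=1: a0@(4,2):SE a1@(2,1):S a2@(4,3):SE
t=2: a0@(5,3):SE a1@(3,1):S a2@(5,0):SE
t=3: a0@(0,0):SE a1@(4,1):S a2@(0,1):SE
t=4: a0@(1,1):SE a1@(5,1):S a2@(1,2):SE
t=5: a0@(2,2):SE a1@(0,1):S a2@(2,3):SE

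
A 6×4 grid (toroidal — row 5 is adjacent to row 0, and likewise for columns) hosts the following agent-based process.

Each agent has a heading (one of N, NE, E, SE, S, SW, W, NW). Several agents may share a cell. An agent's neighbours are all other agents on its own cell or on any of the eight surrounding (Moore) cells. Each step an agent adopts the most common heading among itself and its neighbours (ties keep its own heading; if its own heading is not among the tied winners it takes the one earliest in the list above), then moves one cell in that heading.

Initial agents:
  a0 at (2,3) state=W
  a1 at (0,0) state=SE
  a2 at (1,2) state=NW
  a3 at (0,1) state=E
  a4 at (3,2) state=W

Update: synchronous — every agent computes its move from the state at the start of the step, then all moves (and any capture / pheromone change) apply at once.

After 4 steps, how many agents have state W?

3

t=1: a0@(2,2):W a1@(1,1):SE a2@(0,1):NW a3@(0,2):E a4@(3,1):W
t=2: a0@(2,1):W a1@(2,2):SE a2@(5,0):NW a3@(0,3):E a4@(3,0):W
t=3: a0@(2,0):W a1@(3,3):SE a2@(4,3):NW a3@(0,0):E a4@(3,3):W
t=4: a0@(2,3):W a1@(3,2):W a2@(3,2):NW a3@(0,1):E a4@(3,2):W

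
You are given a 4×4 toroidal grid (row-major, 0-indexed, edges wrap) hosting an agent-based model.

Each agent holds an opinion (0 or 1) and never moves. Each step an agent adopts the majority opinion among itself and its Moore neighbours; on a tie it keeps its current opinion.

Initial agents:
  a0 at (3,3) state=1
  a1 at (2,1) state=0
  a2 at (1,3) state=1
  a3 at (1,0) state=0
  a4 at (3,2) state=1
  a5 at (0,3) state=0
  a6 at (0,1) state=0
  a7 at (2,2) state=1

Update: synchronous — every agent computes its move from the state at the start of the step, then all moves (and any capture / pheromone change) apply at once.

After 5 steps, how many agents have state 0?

t=1: a0@(3,3):1 a1@(2,1):0 a2@(1,3):1 a3@(1,0):0 a4@(3,2):1 a5@(0,3):1 a6@(0,1):0 a7@(2,2):1
t=2: (unchanged — steady state)

3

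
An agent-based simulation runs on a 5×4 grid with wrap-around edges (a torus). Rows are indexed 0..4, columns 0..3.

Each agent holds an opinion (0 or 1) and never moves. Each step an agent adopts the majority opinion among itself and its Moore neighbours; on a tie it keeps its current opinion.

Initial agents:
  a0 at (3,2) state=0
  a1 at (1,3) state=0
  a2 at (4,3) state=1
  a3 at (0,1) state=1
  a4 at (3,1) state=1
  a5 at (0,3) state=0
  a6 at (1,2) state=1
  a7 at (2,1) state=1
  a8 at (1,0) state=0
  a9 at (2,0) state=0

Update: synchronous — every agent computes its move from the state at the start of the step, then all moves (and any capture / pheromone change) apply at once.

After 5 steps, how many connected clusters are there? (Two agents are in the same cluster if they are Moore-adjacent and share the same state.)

2

t=1: a0@(3,2):1 a1@(1,3):0 a2@(4,3):0 a3@(0,1):1 a4@(3,1):1 a5@(0,3):0 a6@(1,2):1 a7@(2,1):1 a8@(1,0):0 a9@(2,0):0
t=2: (unchanged — steady state)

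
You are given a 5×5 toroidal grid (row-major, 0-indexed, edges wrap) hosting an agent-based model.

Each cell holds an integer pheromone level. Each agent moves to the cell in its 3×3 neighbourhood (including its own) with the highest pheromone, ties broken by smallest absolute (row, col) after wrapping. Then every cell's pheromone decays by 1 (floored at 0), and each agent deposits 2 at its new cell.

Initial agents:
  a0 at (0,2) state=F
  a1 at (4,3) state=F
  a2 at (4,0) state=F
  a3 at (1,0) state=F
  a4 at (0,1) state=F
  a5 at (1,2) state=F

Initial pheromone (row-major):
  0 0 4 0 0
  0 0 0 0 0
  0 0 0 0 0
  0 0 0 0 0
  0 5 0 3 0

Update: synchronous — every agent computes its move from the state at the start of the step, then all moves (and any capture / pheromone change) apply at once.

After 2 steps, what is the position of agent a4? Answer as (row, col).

(4, 1)

t=1: a0@(4,1) a1@(0,2) a2@(4,1) a3@(0,0) a4@(4,1) a5@(0,2) | pheromone: 2 0 7 0 0 / 0 0 0 0 0 / 0 0 0 0 0 / 0 0 0 0 0 / 0 10 0 2 0
t=2: a0@(4,1) a1@(4,1) a2@(4,1) a3@(4,1) a4@(4,1) a5@(4,1) | pheromone: 1 0 6 0 0 / 0 0 0 0 0 / 0 0 0 0 0 / 0 0 0 0 0 / 0 21 0 1 0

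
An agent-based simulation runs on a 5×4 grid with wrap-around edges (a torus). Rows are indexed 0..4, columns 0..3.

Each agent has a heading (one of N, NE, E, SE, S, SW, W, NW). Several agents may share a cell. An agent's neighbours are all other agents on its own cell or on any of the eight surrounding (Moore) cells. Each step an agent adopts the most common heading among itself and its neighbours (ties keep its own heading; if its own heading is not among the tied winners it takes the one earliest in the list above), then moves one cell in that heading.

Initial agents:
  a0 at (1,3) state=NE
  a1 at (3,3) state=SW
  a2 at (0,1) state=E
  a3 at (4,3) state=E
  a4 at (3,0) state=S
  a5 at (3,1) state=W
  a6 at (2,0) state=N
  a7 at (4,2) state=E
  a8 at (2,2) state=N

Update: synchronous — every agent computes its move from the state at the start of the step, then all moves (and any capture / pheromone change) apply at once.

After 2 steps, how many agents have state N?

5

t=1: a0@(0,3):N a1@(2,3):N a2@(0,2):E a3@(4,0):E a4@(4,0):S a5@(2,1):N a6@(1,0):N a7@(4,3):E a8@(1,2):N
t=2: a0@(4,3):N a1@(1,3):N a2@(0,3):E a3@(4,1):E a4@(4,1):E a5@(1,1):N a6@(0,0):N a7@(4,0):E a8@(0,2):N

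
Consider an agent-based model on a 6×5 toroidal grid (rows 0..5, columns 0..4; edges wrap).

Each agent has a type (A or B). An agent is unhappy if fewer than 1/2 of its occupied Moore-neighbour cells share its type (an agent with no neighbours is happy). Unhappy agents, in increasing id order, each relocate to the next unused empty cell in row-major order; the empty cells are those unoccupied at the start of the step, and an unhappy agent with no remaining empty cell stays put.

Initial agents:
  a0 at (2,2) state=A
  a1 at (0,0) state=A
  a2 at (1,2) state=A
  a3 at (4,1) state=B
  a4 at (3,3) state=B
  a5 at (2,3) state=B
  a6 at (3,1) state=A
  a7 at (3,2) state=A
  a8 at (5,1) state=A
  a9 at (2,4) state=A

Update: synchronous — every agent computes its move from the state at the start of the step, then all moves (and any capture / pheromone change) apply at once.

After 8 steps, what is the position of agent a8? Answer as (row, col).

(2, 0)

t=1: a0@(2,2):A a1@(0,0):A a2@(1,2):A a3@(0,1):B a4@(0,2):B a5@(0,3):B a6@(3,1):A a7@(0,4):A a8@(5,1):A a9@(1,0):A
t=2: a0@(2,2):A a1@(0,0):A a2@(1,1):A a3@(1,3):B a4@(0,2):B a5@(1,4):B a6@(3,1):A a7@(0,4):A a8@(2,0):A a9@(1,0):A
t=3: a0@(2,2):A a1@(0,0):A a2@(1,1):A a3@(1,3):B a4@(0,2):B a5@(0,1):B a6@(3,1):A a7@(0,4):A a8@(2,0):A a9@(1,0):A
t=4: a0@(2,2):A a1@(0,0):A a2@(1,1):A a3@(0,3):B a4@(0,2):B a5@(1,2):B a6@(3,1):A a7@(0,4):A a8@(2,0):A a9@(1,0):A
t=5: (unchanged — steady state)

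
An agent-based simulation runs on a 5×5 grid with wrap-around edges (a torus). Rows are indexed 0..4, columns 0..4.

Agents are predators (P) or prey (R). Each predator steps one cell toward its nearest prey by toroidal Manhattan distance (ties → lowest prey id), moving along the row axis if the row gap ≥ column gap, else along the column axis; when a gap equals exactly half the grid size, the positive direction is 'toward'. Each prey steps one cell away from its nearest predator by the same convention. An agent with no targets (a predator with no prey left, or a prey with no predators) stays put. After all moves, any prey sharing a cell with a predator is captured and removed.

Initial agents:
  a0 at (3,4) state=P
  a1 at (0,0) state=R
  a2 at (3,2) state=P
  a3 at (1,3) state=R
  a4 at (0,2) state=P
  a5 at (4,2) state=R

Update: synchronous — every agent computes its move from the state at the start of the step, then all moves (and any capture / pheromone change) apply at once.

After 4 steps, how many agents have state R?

t=1: a0@(4,4):P a1@(0,4):R a2@(4,2):P a3@(2,3):R a4@(4,2):P a5@(0,2):R
t=2: a0@(0,4):P a1@(1,4):R a2@(0,2):P a3@(1,3):R a4@(0,2):P a5@(1,2):R
t=3: a0@(1,4):P a1@(2,4):R a2@(1,2):P a3@(2,3):R a4@(1,2):P a5@(2,2):R
t=4: a0@(2,4):P a1@(3,4):R a2@(2,2):P a3@(3,3):R a4@(2,2):P a5@(3,2):R

3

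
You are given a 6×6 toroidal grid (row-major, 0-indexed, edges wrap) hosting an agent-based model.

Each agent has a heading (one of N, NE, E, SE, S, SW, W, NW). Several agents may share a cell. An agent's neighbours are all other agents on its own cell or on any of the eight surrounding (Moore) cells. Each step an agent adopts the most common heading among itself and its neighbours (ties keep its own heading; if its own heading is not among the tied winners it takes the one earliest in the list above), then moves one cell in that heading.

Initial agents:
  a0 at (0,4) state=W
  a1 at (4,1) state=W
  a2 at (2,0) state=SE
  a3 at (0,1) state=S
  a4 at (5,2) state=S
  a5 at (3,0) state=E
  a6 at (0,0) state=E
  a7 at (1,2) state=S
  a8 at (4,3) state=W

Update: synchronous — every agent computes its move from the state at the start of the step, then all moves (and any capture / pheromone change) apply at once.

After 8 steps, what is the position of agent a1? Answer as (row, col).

(1, 2)

t=1: a0@(0,3):W a1@(4,0):W a2@(3,1):SE a3@(1,1):S a4@(0,2):S a5@(3,1):E a6@(0,1):E a7@(2,2):S a8@(4,2):W
t=2: a0@(0,2):W a1@(4,5):W a2@(3,0):W a3@(2,1):S a4@(1,2):S a5@(3,0):W a6@(1,1):S a7@(3,2):S a8@(4,1):W
t=3: a0@(1,2):S a1@(4,4):W a2@(3,5):W a3@(3,1):S a4@(2,2):S a5@(3,5):W a6@(2,1):S a7@(4,2):S a8@(4,0):W
t=4: a0@(2,2):S a1@(4,3):W a2@(3,4):W a3@(4,1):S a4@(3,2):S a5@(3,4):W a6@(3,1):S a7@(5,2):S a8@(4,5):W
t=5: a0@(3,2):S a1@(4,2):W a2@(3,3):W a3@(5,1):S a4@(4,2):S a5@(3,3):W a6@(4,1):S a7@(0,2):S a8@(4,4):W
t=6: a0@(4,2):S a1@(5,2):S a2@(3,2):W a3@(0,1):S a4@(5,2):S a5@(3,2):W a6@(5,1):S a7@(1,2):S a8@(4,3):W
t=7: a0@(5,2):S a1@(0,2):S a2@(3,1):W a3@(1,1):S a4@(0,2):S a5@(3,1):W a6@(0,1):S a7@(2,2):S a8@(4,2):W
t=8: a0@(0,2):S a1@(1,2):S a2@(3,0):W a3@(2,1):S a4@(1,2):S a5@(3,0):W a6@(1,1):S a7@(3,2):S a8@(4,1):W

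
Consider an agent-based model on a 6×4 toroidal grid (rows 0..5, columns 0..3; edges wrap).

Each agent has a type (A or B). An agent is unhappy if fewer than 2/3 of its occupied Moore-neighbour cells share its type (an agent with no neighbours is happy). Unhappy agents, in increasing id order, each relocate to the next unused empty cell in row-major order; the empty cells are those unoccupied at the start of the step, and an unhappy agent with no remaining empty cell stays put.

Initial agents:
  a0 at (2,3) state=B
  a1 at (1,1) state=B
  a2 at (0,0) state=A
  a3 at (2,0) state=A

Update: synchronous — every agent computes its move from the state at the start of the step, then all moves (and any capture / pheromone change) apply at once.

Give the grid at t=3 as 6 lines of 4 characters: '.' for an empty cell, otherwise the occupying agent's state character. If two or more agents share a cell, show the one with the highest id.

.BBA
A...
....
....
....
....

t=1: a0@(0,1):B a1@(0,2):B a2@(0,3):A a3@(1,0):A
t=2: a0@(0,0):B a1@(1,1):B a2@(1,2):A a3@(1,3):A
t=3: a0@(0,1):B a1@(0,2):B a2@(0,3):A a3@(1,0):A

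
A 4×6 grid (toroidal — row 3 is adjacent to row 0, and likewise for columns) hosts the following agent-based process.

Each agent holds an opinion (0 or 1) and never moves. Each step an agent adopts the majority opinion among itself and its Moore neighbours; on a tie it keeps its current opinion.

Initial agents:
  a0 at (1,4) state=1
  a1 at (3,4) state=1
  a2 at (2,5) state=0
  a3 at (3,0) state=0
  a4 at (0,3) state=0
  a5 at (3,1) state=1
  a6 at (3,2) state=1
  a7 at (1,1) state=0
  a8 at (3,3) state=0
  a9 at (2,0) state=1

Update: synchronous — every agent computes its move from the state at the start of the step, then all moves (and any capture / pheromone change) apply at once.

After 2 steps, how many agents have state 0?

7

t=1: a0@(1,4):0 a1@(3,4):0 a2@(2,5):1 a3@(3,0):0 a4@(0,3):1 a5@(3,1):1 a6@(3,2):1 a7@(1,1):0 a8@(3,3):0 a9@(2,0):0
t=2: a0@(1,4):1 a1@(3,4):0 a2@(2,5):0 a3@(3,0):0 a4@(0,3):0 a5@(3,1):1 a6@(3,2):1 a7@(1,1):0 a8@(3,3):0 a9@(2,0):0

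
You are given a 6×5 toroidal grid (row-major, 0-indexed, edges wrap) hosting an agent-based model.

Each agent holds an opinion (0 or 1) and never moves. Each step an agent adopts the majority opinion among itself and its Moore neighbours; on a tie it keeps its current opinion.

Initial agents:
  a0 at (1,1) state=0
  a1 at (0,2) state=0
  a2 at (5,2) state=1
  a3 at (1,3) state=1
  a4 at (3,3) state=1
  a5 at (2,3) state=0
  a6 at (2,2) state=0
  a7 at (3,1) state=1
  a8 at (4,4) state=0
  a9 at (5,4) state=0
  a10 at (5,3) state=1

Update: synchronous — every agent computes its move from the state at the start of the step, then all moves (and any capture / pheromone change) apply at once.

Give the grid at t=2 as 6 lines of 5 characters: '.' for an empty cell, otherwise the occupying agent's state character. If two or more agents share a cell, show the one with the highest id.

t=1: a0@(1,1):0 a1@(0,2):1 a2@(5,2):1 a3@(1,3):0 a4@(3,3):0 a5@(2,3):0 a6@(2,2):0 a7@(3,1):1 a8@(4,4):0 a9@(5,4):0 a10@(5,3):0
t=2: a0@(1,1):0 a1@(0,2):0 a2@(5,2):1 a3@(1,3):0 a4@(3,3):0 a5@(2,3):0 a6@(2,2):0 a7@(3,1):1 a8@(4,4):0 a9@(5,4):0 a10@(5,3):0

..0..
.0.0.
..00.
.1.0.
....0
..100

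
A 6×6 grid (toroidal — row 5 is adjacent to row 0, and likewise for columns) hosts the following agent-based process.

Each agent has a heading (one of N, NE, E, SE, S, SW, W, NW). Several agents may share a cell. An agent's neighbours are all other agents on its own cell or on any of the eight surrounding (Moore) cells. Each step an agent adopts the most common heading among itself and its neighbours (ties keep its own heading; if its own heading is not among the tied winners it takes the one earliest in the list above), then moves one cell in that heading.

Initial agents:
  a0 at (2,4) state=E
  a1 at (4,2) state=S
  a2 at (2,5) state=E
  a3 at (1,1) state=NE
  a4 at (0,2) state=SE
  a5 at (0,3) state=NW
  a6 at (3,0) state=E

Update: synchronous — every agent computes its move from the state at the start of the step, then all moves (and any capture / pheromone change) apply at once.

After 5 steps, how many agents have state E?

4

t=1: a0@(2,5):E a1@(5,2):S a2@(2,0):E a3@(0,2):NE a4@(1,3):SE a5@(5,2):NW a6@(3,1):E
t=2: a0@(2,0):E a1@(0,2):S a2@(2,1):E a3@(5,3):NE a4@(2,4):SE a5@(4,1):NW a6@(3,2):E
t=3: a0@(2,1):E a1@(1,2):S a2@(2,2):E a3@(4,4):NE a4@(3,5):SE a5@(3,0):NW a6@(3,3):E
t=4: a0@(2,2):E a1@(1,3):E a2@(2,3):E a3@(3,5):NE a4@(4,0):SE a5@(2,5):NW a6@(3,4):E
t=5: a0@(2,3):E a1@(1,4):E a2@(2,4):E a3@(2,0):NE a4@(5,1):SE a5@(1,4):NW a6@(3,5):E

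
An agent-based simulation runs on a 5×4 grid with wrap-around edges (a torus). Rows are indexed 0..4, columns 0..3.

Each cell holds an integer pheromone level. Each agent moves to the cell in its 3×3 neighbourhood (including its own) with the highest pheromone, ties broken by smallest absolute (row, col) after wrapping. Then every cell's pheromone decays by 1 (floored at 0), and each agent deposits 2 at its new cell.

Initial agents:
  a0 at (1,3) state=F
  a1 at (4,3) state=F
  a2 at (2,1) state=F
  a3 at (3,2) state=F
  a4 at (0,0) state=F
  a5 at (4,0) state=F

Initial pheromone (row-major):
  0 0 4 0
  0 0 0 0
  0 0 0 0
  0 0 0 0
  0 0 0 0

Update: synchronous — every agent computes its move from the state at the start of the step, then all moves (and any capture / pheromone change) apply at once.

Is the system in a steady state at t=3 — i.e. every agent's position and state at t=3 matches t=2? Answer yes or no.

no

t=1: a0@(0,2) a1@(0,2) a2@(1,0) a3@(2,1) a4@(0,0) a5@(0,0) | pheromone: 4 0 7 0 / 2 0 0 0 / 0 2 0 0 / 0 0 0 0 / 0 0 0 0
t=2: a0@(0,2) a1@(0,2) a2@(0,0) a3@(1,0) a4@(0,0) a5@(0,0) | pheromone: 9 0 10 0 / 3 0 0 0 / 0 1 0 0 / 0 0 0 0 / 0 0 0 0
t=3: a0@(0,2) a1@(0,2) a2@(0,0) a3@(0,0) a4@(0,0) a5@(0,0) | pheromone: 16 0 13 0 / 2 0 0 0 / 0 0 0 0 / 0 0 0 0 / 0 0 0 0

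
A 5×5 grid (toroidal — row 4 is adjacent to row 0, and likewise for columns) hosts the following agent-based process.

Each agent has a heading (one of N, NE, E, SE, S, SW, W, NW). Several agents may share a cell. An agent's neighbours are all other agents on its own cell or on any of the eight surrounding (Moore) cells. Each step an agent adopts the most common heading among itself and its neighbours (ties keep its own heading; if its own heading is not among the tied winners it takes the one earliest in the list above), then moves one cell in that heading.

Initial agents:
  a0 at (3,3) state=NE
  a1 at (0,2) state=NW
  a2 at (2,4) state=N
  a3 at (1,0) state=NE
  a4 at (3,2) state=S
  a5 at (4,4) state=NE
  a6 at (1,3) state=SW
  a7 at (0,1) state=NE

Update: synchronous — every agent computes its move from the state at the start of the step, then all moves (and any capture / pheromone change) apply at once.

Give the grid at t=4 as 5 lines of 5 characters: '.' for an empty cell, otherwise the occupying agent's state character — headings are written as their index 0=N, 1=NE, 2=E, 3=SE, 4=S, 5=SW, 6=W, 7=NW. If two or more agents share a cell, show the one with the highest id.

t=1: a0@(2,4):NE a1@(4,1):NW a2@(1,0):NE a3@(0,1):NE a4@(4,2):S a5@(3,0):NE a6@(2,2):SW a7@(4,2):NE
t=2: a0@(1,0):NE a1@(3,2):NE a2@(0,1):NE a3@(4,2):NE a4@(3,3):NE a5@(2,1):NE a6@(3,1):SW a7@(3,3):NE
t=3: a0@(0,1):NE a1@(2,3):NE a2@(4,2):NE a3@(3,3):NE a4@(2,4):NE a5@(1,2):NE a6@(2,2):NE a7@(2,4):NE
t=4: a0@(4,2):NE a1@(1,4):NE a2@(3,3):NE a3@(2,4):NE a4@(1,0):NE a5@(0,3):NE a6@(1,3):NE a7@(1,0):NE

...1.
1..11
....1
...1.
..1..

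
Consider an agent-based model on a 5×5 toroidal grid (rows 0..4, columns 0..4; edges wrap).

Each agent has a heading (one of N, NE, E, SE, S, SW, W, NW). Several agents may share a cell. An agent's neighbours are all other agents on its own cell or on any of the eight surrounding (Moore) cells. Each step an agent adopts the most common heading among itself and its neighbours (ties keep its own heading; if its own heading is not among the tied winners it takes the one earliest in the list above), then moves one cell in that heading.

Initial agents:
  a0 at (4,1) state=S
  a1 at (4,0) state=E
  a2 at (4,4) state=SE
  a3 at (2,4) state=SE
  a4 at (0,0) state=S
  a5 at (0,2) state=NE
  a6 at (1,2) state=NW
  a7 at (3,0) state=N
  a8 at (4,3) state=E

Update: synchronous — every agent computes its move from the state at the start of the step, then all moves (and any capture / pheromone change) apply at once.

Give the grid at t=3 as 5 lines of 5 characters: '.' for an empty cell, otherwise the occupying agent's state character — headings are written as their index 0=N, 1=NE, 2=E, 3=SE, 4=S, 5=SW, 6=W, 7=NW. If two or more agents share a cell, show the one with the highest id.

..3..
...3.
14...
4....
.22..

t=1: a0@(0,1):S a1@(0,0):S a2@(4,0):E a3@(3,0):SE a4@(1,0):S a5@(4,3):NE a6@(0,1):NW a7@(4,1):SE a8@(4,4):E
t=2: a0@(1,1):S a1@(1,0):S a2@(4,1):E a3@(4,1):SE a4@(2,0):S a5@(3,4):NE a6@(1,1):S a7@(0,2):SE a8@(4,0):E
t=3: a0@(2,1):S a1@(2,0):S a2@(4,2):E a3@(0,2):SE a4@(3,0):S a5@(2,0):NE a6@(2,1):S a7@(1,3):SE a8@(4,1):E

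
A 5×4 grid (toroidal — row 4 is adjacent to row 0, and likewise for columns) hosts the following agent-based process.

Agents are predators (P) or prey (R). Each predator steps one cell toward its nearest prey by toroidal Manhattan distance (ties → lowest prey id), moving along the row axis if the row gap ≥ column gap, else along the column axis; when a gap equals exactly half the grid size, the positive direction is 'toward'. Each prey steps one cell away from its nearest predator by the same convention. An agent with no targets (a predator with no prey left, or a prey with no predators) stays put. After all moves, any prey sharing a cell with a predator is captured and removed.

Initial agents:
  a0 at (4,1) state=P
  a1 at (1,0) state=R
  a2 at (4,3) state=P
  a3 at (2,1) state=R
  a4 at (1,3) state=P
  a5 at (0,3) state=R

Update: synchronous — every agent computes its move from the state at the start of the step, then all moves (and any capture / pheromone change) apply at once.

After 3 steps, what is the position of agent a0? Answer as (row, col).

(1, 1)

t=1: a0@(3,1):P a1@(1,1):R a2@(0,3):P a3@(1,1):R a4@(1,0):P a5@(1,3):R
t=2: a0@(2,1):P a1@(1,2):R a2@(1,3):P a3@(1,2):R a4@(1,1):P a5@(2,3):R
t=3: a0@(1,1):P a2@(1,2):P a4@(1,2):P a5@(3,3):R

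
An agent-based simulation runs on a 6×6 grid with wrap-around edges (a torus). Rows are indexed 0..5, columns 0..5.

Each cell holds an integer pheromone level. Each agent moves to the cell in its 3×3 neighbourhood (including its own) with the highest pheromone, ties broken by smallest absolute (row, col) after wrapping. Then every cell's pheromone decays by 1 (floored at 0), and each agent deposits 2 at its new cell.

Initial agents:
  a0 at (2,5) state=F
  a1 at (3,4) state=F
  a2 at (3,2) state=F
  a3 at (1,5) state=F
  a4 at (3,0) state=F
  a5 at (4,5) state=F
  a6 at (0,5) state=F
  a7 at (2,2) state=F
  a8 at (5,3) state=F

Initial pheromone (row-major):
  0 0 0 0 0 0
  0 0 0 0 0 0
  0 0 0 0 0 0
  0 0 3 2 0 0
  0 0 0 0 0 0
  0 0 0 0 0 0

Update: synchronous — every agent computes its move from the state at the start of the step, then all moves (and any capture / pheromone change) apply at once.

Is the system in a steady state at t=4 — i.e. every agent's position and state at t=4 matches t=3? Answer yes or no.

t=1: a0@(1,0) a1@(3,3) a2@(3,2) a3@(0,0) a4@(2,0) a5@(3,0) a6@(0,0) a7@(3,2) a8@(0,2) | pheromone: 4 0 2 0 0 0 / 2 0 0 0 0 0 / 2 0 0 0 0 0 / 2 0 6 3 0 0 / 0 0 0 0 0 0 / 0 0 0 0 0 0
t=2: a0@(0,0) a1@(3,2) a2@(3,2) a3@(0,0) a4@(1,0) a5@(2,0) a6@(0,0) a7@(3,2) a8@(0,2) | pheromone: 9 0 3 0 0 0 / 3 0 0 0 0 0 / 3 0 0 0 0 0 / 1 0 11 2 0 0 / 0 0 0 0 0 0 / 0 0 0 0 0 0
t=3: a0@(0,0) a1@(3,2) a2@(3,2) a3@(0,0) a4@(0,0) a5@(1,0) a6@(0,0) a7@(3,2) a8@(0,2) | pheromone: 16 0 4 0 0 0 / 4 0 0 0 0 0 / 2 0 0 0 0 0 / 0 0 16 1 0 0 / 0 0 0 0 0 0 / 0 0 0 0 0 0
t=4: a0@(0,0) a1@(3,2) a2@(3,2) a3@(0,0) a4@(0,0) a5@(0,0) a6@(0,0) a7@(3,2) a8@(0,2) | pheromone: 25 0 5 0 0 0 / 3 0 0 0 0 0 / 1 0 0 0 0 0 / 0 0 21 0 0 0 / 0 0 0 0 0 0 / 0 0 0 0 0 0

no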